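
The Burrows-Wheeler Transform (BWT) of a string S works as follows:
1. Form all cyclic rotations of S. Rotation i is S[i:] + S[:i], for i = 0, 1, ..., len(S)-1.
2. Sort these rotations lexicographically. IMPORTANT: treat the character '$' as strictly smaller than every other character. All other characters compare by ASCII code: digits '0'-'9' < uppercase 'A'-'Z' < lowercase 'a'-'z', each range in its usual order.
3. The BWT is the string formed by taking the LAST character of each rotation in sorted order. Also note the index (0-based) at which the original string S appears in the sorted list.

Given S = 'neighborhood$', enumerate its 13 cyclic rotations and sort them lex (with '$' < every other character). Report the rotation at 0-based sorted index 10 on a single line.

Answer: ood$neighborh

Derivation:
All 13 rotations (rotation i = S[i:]+S[:i]):
  rot[0] = neighborhood$
  rot[1] = eighborhood$n
  rot[2] = ighborhood$ne
  rot[3] = ghborhood$nei
  rot[4] = hborhood$neig
  rot[5] = borhood$neigh
  rot[6] = orhood$neighb
  rot[7] = rhood$neighbo
  rot[8] = hood$neighbor
  rot[9] = ood$neighborh
  rot[10] = od$neighborho
  rot[11] = d$neighborhoo
  rot[12] = $neighborhood
Sorted (with $ < everything):
  sorted[0] = $neighborhood
  sorted[1] = borhood$neigh
  sorted[2] = d$neighborhoo
  sorted[3] = eighborhood$n
  sorted[4] = ghborhood$nei
  sorted[5] = hborhood$neig
  sorted[6] = hood$neighbor
  sorted[7] = ighborhood$ne
  sorted[8] = neighborhood$
  sorted[9] = od$neighborho
  sorted[10] = ood$neighborh
  sorted[11] = orhood$neighb
  sorted[12] = rhood$neighbo
sorted[10] = ood$neighborh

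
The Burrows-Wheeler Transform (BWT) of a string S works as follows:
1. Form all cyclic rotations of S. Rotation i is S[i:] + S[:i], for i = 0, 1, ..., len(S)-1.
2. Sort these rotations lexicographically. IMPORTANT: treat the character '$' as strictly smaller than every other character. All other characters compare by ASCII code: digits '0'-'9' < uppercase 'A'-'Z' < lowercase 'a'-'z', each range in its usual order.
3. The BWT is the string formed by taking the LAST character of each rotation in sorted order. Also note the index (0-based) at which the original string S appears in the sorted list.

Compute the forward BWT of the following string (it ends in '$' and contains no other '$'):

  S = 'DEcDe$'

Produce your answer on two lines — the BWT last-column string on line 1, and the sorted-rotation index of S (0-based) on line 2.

Answer: e$cDED
1

Derivation:
All 6 rotations (rotation i = S[i:]+S[:i]):
  rot[0] = DEcDe$
  rot[1] = EcDe$D
  rot[2] = cDe$DE
  rot[3] = De$DEc
  rot[4] = e$DEcD
  rot[5] = $DEcDe
Sorted (with $ < everything):
  sorted[0] = $DEcDe  (last char: 'e')
  sorted[1] = DEcDe$  (last char: '$')
  sorted[2] = De$DEc  (last char: 'c')
  sorted[3] = EcDe$D  (last char: 'D')
  sorted[4] = cDe$DE  (last char: 'E')
  sorted[5] = e$DEcD  (last char: 'D')
Last column: e$cDED
Original string S is at sorted index 1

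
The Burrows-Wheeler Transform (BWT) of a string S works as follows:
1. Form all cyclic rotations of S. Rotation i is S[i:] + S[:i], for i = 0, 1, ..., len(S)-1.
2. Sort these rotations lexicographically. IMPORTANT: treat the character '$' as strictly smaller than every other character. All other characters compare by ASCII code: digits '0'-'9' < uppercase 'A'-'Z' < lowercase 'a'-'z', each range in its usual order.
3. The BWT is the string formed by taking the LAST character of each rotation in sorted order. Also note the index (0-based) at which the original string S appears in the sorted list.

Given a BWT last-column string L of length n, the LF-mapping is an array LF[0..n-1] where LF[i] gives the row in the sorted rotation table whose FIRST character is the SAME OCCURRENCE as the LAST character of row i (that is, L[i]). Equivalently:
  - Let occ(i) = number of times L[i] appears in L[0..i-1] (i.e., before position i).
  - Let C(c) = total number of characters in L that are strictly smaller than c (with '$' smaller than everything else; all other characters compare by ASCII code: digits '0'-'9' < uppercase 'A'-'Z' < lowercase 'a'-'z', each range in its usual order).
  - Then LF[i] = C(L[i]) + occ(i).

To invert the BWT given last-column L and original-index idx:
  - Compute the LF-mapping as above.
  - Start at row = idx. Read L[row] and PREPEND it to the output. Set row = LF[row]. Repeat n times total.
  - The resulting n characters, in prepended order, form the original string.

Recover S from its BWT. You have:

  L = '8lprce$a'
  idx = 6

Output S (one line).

Answer: parcel8$

Derivation:
LF mapping: 1 5 6 7 3 4 0 2
Walk LF starting at row 6, prepending L[row]:
  step 1: row=6, L[6]='$', prepend. Next row=LF[6]=0
  step 2: row=0, L[0]='8', prepend. Next row=LF[0]=1
  step 3: row=1, L[1]='l', prepend. Next row=LF[1]=5
  step 4: row=5, L[5]='e', prepend. Next row=LF[5]=4
  step 5: row=4, L[4]='c', prepend. Next row=LF[4]=3
  step 6: row=3, L[3]='r', prepend. Next row=LF[3]=7
  step 7: row=7, L[7]='a', prepend. Next row=LF[7]=2
  step 8: row=2, L[2]='p', prepend. Next row=LF[2]=6
Reversed output: parcel8$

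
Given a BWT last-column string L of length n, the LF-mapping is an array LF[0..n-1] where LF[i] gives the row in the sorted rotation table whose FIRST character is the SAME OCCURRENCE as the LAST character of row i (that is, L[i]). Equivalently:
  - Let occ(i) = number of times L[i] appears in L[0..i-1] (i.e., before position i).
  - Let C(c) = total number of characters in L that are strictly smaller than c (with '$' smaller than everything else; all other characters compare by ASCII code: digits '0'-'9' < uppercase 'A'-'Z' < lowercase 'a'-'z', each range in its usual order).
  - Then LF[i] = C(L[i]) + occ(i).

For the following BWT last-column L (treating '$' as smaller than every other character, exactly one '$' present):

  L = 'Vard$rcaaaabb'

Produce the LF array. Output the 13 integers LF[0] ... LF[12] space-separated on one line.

Char counts: '$':1, 'V':1, 'a':5, 'b':2, 'c':1, 'd':1, 'r':2
C (first-col start): C('$')=0, C('V')=1, C('a')=2, C('b')=7, C('c')=9, C('d')=10, C('r')=11
L[0]='V': occ=0, LF[0]=C('V')+0=1+0=1
L[1]='a': occ=0, LF[1]=C('a')+0=2+0=2
L[2]='r': occ=0, LF[2]=C('r')+0=11+0=11
L[3]='d': occ=0, LF[3]=C('d')+0=10+0=10
L[4]='$': occ=0, LF[4]=C('$')+0=0+0=0
L[5]='r': occ=1, LF[5]=C('r')+1=11+1=12
L[6]='c': occ=0, LF[6]=C('c')+0=9+0=9
L[7]='a': occ=1, LF[7]=C('a')+1=2+1=3
L[8]='a': occ=2, LF[8]=C('a')+2=2+2=4
L[9]='a': occ=3, LF[9]=C('a')+3=2+3=5
L[10]='a': occ=4, LF[10]=C('a')+4=2+4=6
L[11]='b': occ=0, LF[11]=C('b')+0=7+0=7
L[12]='b': occ=1, LF[12]=C('b')+1=7+1=8

Answer: 1 2 11 10 0 12 9 3 4 5 6 7 8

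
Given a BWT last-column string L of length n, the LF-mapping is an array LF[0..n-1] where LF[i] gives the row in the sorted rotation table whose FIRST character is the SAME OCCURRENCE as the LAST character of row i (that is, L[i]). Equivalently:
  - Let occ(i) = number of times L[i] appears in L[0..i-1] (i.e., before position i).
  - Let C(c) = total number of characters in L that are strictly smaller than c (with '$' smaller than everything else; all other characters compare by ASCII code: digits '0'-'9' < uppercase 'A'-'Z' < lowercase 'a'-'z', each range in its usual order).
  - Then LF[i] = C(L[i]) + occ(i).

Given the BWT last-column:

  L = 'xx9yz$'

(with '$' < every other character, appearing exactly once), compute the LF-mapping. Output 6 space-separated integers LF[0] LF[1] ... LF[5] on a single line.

Answer: 2 3 1 4 5 0

Derivation:
Char counts: '$':1, '9':1, 'x':2, 'y':1, 'z':1
C (first-col start): C('$')=0, C('9')=1, C('x')=2, C('y')=4, C('z')=5
L[0]='x': occ=0, LF[0]=C('x')+0=2+0=2
L[1]='x': occ=1, LF[1]=C('x')+1=2+1=3
L[2]='9': occ=0, LF[2]=C('9')+0=1+0=1
L[3]='y': occ=0, LF[3]=C('y')+0=4+0=4
L[4]='z': occ=0, LF[4]=C('z')+0=5+0=5
L[5]='$': occ=0, LF[5]=C('$')+0=0+0=0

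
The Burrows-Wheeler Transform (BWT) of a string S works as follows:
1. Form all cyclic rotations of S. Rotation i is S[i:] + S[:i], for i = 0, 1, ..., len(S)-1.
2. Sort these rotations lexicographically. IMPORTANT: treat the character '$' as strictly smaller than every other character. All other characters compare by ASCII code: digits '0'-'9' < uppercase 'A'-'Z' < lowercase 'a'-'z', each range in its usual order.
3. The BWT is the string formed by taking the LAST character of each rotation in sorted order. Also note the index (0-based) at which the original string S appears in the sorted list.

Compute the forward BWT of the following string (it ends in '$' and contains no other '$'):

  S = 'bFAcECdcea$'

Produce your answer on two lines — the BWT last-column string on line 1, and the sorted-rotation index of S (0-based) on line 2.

Answer: aFEcbe$AdCc
6

Derivation:
All 11 rotations (rotation i = S[i:]+S[:i]):
  rot[0] = bFAcECdcea$
  rot[1] = FAcECdcea$b
  rot[2] = AcECdcea$bF
  rot[3] = cECdcea$bFA
  rot[4] = ECdcea$bFAc
  rot[5] = Cdcea$bFAcE
  rot[6] = dcea$bFAcEC
  rot[7] = cea$bFAcECd
  rot[8] = ea$bFAcECdc
  rot[9] = a$bFAcECdce
  rot[10] = $bFAcECdcea
Sorted (with $ < everything):
  sorted[0] = $bFAcECdcea  (last char: 'a')
  sorted[1] = AcECdcea$bF  (last char: 'F')
  sorted[2] = Cdcea$bFAcE  (last char: 'E')
  sorted[3] = ECdcea$bFAc  (last char: 'c')
  sorted[4] = FAcECdcea$b  (last char: 'b')
  sorted[5] = a$bFAcECdce  (last char: 'e')
  sorted[6] = bFAcECdcea$  (last char: '$')
  sorted[7] = cECdcea$bFA  (last char: 'A')
  sorted[8] = cea$bFAcECd  (last char: 'd')
  sorted[9] = dcea$bFAcEC  (last char: 'C')
  sorted[10] = ea$bFAcECdc  (last char: 'c')
Last column: aFEcbe$AdCc
Original string S is at sorted index 6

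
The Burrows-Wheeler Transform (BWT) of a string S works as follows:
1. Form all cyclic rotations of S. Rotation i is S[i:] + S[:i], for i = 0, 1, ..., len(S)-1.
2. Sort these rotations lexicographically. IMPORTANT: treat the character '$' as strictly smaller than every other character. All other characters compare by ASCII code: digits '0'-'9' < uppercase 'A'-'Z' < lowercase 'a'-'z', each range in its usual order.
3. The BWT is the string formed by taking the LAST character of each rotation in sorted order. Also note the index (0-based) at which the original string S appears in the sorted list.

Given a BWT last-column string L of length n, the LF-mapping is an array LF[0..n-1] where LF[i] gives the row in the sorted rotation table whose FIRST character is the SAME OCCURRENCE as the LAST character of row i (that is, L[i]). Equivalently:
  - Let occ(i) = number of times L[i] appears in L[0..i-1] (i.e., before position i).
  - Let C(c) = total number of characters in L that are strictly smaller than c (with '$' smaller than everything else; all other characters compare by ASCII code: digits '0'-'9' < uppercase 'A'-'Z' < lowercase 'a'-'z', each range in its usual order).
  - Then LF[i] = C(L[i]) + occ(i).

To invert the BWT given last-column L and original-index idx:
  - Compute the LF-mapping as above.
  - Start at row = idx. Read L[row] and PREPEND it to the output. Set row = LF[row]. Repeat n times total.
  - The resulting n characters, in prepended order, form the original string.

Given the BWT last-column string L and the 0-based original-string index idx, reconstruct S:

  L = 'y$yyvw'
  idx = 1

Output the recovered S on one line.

Answer: vywyy$

Derivation:
LF mapping: 3 0 4 5 1 2
Walk LF starting at row 1, prepending L[row]:
  step 1: row=1, L[1]='$', prepend. Next row=LF[1]=0
  step 2: row=0, L[0]='y', prepend. Next row=LF[0]=3
  step 3: row=3, L[3]='y', prepend. Next row=LF[3]=5
  step 4: row=5, L[5]='w', prepend. Next row=LF[5]=2
  step 5: row=2, L[2]='y', prepend. Next row=LF[2]=4
  step 6: row=4, L[4]='v', prepend. Next row=LF[4]=1
Reversed output: vywyy$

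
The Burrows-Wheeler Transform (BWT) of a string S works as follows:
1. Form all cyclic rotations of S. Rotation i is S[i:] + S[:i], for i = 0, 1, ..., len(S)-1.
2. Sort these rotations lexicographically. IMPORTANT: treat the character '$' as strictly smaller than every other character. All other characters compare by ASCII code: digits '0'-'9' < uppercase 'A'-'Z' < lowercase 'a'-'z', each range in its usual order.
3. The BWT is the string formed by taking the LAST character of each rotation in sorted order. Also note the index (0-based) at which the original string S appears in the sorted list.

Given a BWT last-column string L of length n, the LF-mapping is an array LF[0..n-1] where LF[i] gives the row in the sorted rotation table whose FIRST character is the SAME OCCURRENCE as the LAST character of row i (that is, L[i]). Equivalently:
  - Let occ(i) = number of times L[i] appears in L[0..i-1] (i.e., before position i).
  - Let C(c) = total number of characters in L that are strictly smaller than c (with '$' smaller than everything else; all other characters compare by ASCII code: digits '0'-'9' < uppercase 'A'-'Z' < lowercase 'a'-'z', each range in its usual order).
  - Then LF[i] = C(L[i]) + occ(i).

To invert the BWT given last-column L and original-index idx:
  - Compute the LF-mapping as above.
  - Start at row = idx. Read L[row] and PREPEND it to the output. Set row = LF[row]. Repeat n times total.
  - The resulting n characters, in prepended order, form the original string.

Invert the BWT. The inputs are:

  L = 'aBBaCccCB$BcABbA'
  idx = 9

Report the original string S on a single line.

LF mapping: 10 3 4 11 8 13 14 9 5 0 6 15 1 7 12 2
Walk LF starting at row 9, prepending L[row]:
  step 1: row=9, L[9]='$', prepend. Next row=LF[9]=0
  step 2: row=0, L[0]='a', prepend. Next row=LF[0]=10
  step 3: row=10, L[10]='B', prepend. Next row=LF[10]=6
  step 4: row=6, L[6]='c', prepend. Next row=LF[6]=14
  step 5: row=14, L[14]='b', prepend. Next row=LF[14]=12
  step 6: row=12, L[12]='A', prepend. Next row=LF[12]=1
  step 7: row=1, L[1]='B', prepend. Next row=LF[1]=3
  step 8: row=3, L[3]='a', prepend. Next row=LF[3]=11
  step 9: row=11, L[11]='c', prepend. Next row=LF[11]=15
  step 10: row=15, L[15]='A', prepend. Next row=LF[15]=2
  step 11: row=2, L[2]='B', prepend. Next row=LF[2]=4
  step 12: row=4, L[4]='C', prepend. Next row=LF[4]=8
  step 13: row=8, L[8]='B', prepend. Next row=LF[8]=5
  step 14: row=5, L[5]='c', prepend. Next row=LF[5]=13
  step 15: row=13, L[13]='B', prepend. Next row=LF[13]=7
  step 16: row=7, L[7]='C', prepend. Next row=LF[7]=9
Reversed output: CBcBCBAcaBAbcBa$

Answer: CBcBCBAcaBAbcBa$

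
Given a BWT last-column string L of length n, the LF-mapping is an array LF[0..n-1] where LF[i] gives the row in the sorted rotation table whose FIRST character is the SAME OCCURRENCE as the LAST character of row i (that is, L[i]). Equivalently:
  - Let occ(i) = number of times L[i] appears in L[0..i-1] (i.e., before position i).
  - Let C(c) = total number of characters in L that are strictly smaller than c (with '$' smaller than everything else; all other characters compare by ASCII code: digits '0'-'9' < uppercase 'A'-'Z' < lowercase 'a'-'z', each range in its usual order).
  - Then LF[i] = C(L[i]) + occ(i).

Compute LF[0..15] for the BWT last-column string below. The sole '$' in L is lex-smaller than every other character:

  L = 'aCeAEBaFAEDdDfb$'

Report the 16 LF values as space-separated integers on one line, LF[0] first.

Answer: 10 4 14 1 7 3 11 9 2 8 5 13 6 15 12 0

Derivation:
Char counts: '$':1, 'A':2, 'B':1, 'C':1, 'D':2, 'E':2, 'F':1, 'a':2, 'b':1, 'd':1, 'e':1, 'f':1
C (first-col start): C('$')=0, C('A')=1, C('B')=3, C('C')=4, C('D')=5, C('E')=7, C('F')=9, C('a')=10, C('b')=12, C('d')=13, C('e')=14, C('f')=15
L[0]='a': occ=0, LF[0]=C('a')+0=10+0=10
L[1]='C': occ=0, LF[1]=C('C')+0=4+0=4
L[2]='e': occ=0, LF[2]=C('e')+0=14+0=14
L[3]='A': occ=0, LF[3]=C('A')+0=1+0=1
L[4]='E': occ=0, LF[4]=C('E')+0=7+0=7
L[5]='B': occ=0, LF[5]=C('B')+0=3+0=3
L[6]='a': occ=1, LF[6]=C('a')+1=10+1=11
L[7]='F': occ=0, LF[7]=C('F')+0=9+0=9
L[8]='A': occ=1, LF[8]=C('A')+1=1+1=2
L[9]='E': occ=1, LF[9]=C('E')+1=7+1=8
L[10]='D': occ=0, LF[10]=C('D')+0=5+0=5
L[11]='d': occ=0, LF[11]=C('d')+0=13+0=13
L[12]='D': occ=1, LF[12]=C('D')+1=5+1=6
L[13]='f': occ=0, LF[13]=C('f')+0=15+0=15
L[14]='b': occ=0, LF[14]=C('b')+0=12+0=12
L[15]='$': occ=0, LF[15]=C('$')+0=0+0=0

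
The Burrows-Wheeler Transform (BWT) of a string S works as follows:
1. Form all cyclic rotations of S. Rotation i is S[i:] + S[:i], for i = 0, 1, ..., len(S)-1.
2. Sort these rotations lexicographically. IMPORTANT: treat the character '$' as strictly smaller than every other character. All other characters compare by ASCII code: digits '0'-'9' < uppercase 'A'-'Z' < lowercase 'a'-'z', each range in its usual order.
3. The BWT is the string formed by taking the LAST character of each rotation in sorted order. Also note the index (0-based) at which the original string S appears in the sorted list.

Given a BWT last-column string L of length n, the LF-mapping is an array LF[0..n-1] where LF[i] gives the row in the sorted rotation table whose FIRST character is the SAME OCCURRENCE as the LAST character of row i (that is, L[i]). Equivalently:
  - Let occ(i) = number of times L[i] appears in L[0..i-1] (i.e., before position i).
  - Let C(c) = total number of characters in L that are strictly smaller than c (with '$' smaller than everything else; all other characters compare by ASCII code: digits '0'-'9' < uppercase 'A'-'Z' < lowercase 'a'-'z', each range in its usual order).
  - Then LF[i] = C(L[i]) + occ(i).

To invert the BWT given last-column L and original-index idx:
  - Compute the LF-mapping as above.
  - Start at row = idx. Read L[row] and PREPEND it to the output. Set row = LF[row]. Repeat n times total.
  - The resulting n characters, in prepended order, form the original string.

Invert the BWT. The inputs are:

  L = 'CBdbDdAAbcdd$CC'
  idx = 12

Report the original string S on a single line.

LF mapping: 4 3 11 8 7 12 1 2 9 10 13 14 0 5 6
Walk LF starting at row 12, prepending L[row]:
  step 1: row=12, L[12]='$', prepend. Next row=LF[12]=0
  step 2: row=0, L[0]='C', prepend. Next row=LF[0]=4
  step 3: row=4, L[4]='D', prepend. Next row=LF[4]=7
  step 4: row=7, L[7]='A', prepend. Next row=LF[7]=2
  step 5: row=2, L[2]='d', prepend. Next row=LF[2]=11
  step 6: row=11, L[11]='d', prepend. Next row=LF[11]=14
  step 7: row=14, L[14]='C', prepend. Next row=LF[14]=6
  step 8: row=6, L[6]='A', prepend. Next row=LF[6]=1
  step 9: row=1, L[1]='B', prepend. Next row=LF[1]=3
  step 10: row=3, L[3]='b', prepend. Next row=LF[3]=8
  step 11: row=8, L[8]='b', prepend. Next row=LF[8]=9
  step 12: row=9, L[9]='c', prepend. Next row=LF[9]=10
  step 13: row=10, L[10]='d', prepend. Next row=LF[10]=13
  step 14: row=13, L[13]='C', prepend. Next row=LF[13]=5
  step 15: row=5, L[5]='d', prepend. Next row=LF[5]=12
Reversed output: dCdcbbBACddADC$

Answer: dCdcbbBACddADC$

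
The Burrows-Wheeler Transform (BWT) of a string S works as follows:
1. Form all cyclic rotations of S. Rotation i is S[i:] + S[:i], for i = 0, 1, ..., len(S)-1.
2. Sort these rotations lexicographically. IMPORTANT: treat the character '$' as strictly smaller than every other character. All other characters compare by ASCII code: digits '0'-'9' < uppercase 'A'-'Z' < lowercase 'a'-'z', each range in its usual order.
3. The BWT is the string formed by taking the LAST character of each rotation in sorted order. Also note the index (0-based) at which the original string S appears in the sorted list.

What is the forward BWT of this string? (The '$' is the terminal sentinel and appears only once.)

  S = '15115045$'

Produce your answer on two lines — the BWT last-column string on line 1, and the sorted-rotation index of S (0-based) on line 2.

All 9 rotations (rotation i = S[i:]+S[:i]):
  rot[0] = 15115045$
  rot[1] = 5115045$1
  rot[2] = 115045$15
  rot[3] = 15045$151
  rot[4] = 5045$1511
  rot[5] = 045$15115
  rot[6] = 45$151150
  rot[7] = 5$1511504
  rot[8] = $15115045
Sorted (with $ < everything):
  sorted[0] = $15115045  (last char: '5')
  sorted[1] = 045$15115  (last char: '5')
  sorted[2] = 115045$15  (last char: '5')
  sorted[3] = 15045$151  (last char: '1')
  sorted[4] = 15115045$  (last char: '$')
  sorted[5] = 45$151150  (last char: '0')
  sorted[6] = 5$1511504  (last char: '4')
  sorted[7] = 5045$1511  (last char: '1')
  sorted[8] = 5115045$1  (last char: '1')
Last column: 5551$0411
Original string S is at sorted index 4

Answer: 5551$0411
4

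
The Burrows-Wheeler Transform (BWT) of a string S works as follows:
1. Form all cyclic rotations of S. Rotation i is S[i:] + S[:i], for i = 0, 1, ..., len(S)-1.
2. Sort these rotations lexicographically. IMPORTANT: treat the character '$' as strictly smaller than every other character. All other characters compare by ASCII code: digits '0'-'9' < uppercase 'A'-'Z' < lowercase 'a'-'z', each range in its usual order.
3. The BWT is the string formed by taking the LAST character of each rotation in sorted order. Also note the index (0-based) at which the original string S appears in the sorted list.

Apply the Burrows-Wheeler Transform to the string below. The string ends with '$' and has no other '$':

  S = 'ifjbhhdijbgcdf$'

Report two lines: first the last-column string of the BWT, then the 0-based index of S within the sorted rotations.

All 15 rotations (rotation i = S[i:]+S[:i]):
  rot[0] = ifjbhhdijbgcdf$
  rot[1] = fjbhhdijbgcdf$i
  rot[2] = jbhhdijbgcdf$if
  rot[3] = bhhdijbgcdf$ifj
  rot[4] = hhdijbgcdf$ifjb
  rot[5] = hdijbgcdf$ifjbh
  rot[6] = dijbgcdf$ifjbhh
  rot[7] = ijbgcdf$ifjbhhd
  rot[8] = jbgcdf$ifjbhhdi
  rot[9] = bgcdf$ifjbhhdij
  rot[10] = gcdf$ifjbhhdijb
  rot[11] = cdf$ifjbhhdijbg
  rot[12] = df$ifjbhhdijbgc
  rot[13] = f$ifjbhhdijbgcd
  rot[14] = $ifjbhhdijbgcdf
Sorted (with $ < everything):
  sorted[0] = $ifjbhhdijbgcdf  (last char: 'f')
  sorted[1] = bgcdf$ifjbhhdij  (last char: 'j')
  sorted[2] = bhhdijbgcdf$ifj  (last char: 'j')
  sorted[3] = cdf$ifjbhhdijbg  (last char: 'g')
  sorted[4] = df$ifjbhhdijbgc  (last char: 'c')
  sorted[5] = dijbgcdf$ifjbhh  (last char: 'h')
  sorted[6] = f$ifjbhhdijbgcd  (last char: 'd')
  sorted[7] = fjbhhdijbgcdf$i  (last char: 'i')
  sorted[8] = gcdf$ifjbhhdijb  (last char: 'b')
  sorted[9] = hdijbgcdf$ifjbh  (last char: 'h')
  sorted[10] = hhdijbgcdf$ifjb  (last char: 'b')
  sorted[11] = ifjbhhdijbgcdf$  (last char: '$')
  sorted[12] = ijbgcdf$ifjbhhd  (last char: 'd')
  sorted[13] = jbgcdf$ifjbhhdi  (last char: 'i')
  sorted[14] = jbhhdijbgcdf$if  (last char: 'f')
Last column: fjjgchdibhb$dif
Original string S is at sorted index 11

Answer: fjjgchdibhb$dif
11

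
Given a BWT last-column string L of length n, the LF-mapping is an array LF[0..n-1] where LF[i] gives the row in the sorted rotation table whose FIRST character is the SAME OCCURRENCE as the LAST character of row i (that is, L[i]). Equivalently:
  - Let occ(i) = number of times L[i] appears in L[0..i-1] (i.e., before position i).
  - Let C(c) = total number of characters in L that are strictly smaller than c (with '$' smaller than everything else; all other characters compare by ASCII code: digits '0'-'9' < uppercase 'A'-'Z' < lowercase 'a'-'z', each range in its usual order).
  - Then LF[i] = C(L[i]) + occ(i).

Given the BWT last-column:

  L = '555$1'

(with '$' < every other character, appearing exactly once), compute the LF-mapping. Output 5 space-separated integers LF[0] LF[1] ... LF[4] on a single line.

Char counts: '$':1, '1':1, '5':3
C (first-col start): C('$')=0, C('1')=1, C('5')=2
L[0]='5': occ=0, LF[0]=C('5')+0=2+0=2
L[1]='5': occ=1, LF[1]=C('5')+1=2+1=3
L[2]='5': occ=2, LF[2]=C('5')+2=2+2=4
L[3]='$': occ=0, LF[3]=C('$')+0=0+0=0
L[4]='1': occ=0, LF[4]=C('1')+0=1+0=1

Answer: 2 3 4 0 1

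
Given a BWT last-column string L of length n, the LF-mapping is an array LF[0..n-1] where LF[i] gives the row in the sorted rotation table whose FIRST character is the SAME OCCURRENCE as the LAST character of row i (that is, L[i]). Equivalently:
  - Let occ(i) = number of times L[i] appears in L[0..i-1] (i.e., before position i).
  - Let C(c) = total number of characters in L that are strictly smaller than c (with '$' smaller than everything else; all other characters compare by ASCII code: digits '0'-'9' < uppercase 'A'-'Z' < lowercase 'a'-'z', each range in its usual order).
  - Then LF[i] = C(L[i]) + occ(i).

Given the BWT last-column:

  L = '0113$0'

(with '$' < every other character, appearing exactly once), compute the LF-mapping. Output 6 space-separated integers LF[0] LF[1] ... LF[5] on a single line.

Char counts: '$':1, '0':2, '1':2, '3':1
C (first-col start): C('$')=0, C('0')=1, C('1')=3, C('3')=5
L[0]='0': occ=0, LF[0]=C('0')+0=1+0=1
L[1]='1': occ=0, LF[1]=C('1')+0=3+0=3
L[2]='1': occ=1, LF[2]=C('1')+1=3+1=4
L[3]='3': occ=0, LF[3]=C('3')+0=5+0=5
L[4]='$': occ=0, LF[4]=C('$')+0=0+0=0
L[5]='0': occ=1, LF[5]=C('0')+1=1+1=2

Answer: 1 3 4 5 0 2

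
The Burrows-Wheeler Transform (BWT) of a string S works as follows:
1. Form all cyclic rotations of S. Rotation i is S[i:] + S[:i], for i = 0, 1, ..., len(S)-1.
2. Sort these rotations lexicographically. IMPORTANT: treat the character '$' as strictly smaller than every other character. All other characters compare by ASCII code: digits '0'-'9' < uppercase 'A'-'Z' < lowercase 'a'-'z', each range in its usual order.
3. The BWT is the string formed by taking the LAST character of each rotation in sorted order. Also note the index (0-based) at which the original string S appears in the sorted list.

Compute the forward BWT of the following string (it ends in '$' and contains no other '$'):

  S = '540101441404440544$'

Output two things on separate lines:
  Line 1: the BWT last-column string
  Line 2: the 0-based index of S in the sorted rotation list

All 19 rotations (rotation i = S[i:]+S[:i]):
  rot[0] = 540101441404440544$
  rot[1] = 40101441404440544$5
  rot[2] = 0101441404440544$54
  rot[3] = 101441404440544$540
  rot[4] = 01441404440544$5401
  rot[5] = 1441404440544$54010
  rot[6] = 441404440544$540101
  rot[7] = 41404440544$5401014
  rot[8] = 1404440544$54010144
  rot[9] = 404440544$540101441
  rot[10] = 04440544$5401014414
  rot[11] = 4440544$54010144140
  rot[12] = 440544$540101441404
  rot[13] = 40544$5401014414044
  rot[14] = 0544$54010144140444
  rot[15] = 544$540101441404440
  rot[16] = 44$5401014414044405
  rot[17] = 4$54010144140444054
  rot[18] = $540101441404440544
Sorted (with $ < everything):
  sorted[0] = $540101441404440544  (last char: '4')
  sorted[1] = 0101441404440544$54  (last char: '4')
  sorted[2] = 01441404440544$5401  (last char: '1')
  sorted[3] = 04440544$5401014414  (last char: '4')
  sorted[4] = 0544$54010144140444  (last char: '4')
  sorted[5] = 101441404440544$540  (last char: '0')
  sorted[6] = 1404440544$54010144  (last char: '4')
  sorted[7] = 1441404440544$54010  (last char: '0')
  sorted[8] = 4$54010144140444054  (last char: '4')
  sorted[9] = 40101441404440544$5  (last char: '5')
  sorted[10] = 404440544$540101441  (last char: '1')
  sorted[11] = 40544$5401014414044  (last char: '4')
  sorted[12] = 41404440544$5401014  (last char: '4')
  sorted[13] = 44$5401014414044405  (last char: '5')
  sorted[14] = 440544$540101441404  (last char: '4')
  sorted[15] = 441404440544$540101  (last char: '1')
  sorted[16] = 4440544$54010144140  (last char: '0')
  sorted[17] = 540101441404440544$  (last char: '$')
  sorted[18] = 544$540101441404440  (last char: '0')
Last column: 44144040451445410$0
Original string S is at sorted index 17

Answer: 44144040451445410$0
17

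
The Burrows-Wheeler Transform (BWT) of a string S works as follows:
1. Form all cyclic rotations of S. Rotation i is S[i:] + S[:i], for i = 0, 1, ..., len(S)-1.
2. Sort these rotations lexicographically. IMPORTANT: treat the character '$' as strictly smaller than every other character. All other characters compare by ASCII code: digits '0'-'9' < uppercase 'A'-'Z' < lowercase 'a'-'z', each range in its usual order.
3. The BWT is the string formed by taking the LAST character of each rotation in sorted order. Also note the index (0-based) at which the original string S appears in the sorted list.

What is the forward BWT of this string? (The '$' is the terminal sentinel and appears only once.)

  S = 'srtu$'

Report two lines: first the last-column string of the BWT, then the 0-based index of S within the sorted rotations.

All 5 rotations (rotation i = S[i:]+S[:i]):
  rot[0] = srtu$
  rot[1] = rtu$s
  rot[2] = tu$sr
  rot[3] = u$srt
  rot[4] = $srtu
Sorted (with $ < everything):
  sorted[0] = $srtu  (last char: 'u')
  sorted[1] = rtu$s  (last char: 's')
  sorted[2] = srtu$  (last char: '$')
  sorted[3] = tu$sr  (last char: 'r')
  sorted[4] = u$srt  (last char: 't')
Last column: us$rt
Original string S is at sorted index 2

Answer: us$rt
2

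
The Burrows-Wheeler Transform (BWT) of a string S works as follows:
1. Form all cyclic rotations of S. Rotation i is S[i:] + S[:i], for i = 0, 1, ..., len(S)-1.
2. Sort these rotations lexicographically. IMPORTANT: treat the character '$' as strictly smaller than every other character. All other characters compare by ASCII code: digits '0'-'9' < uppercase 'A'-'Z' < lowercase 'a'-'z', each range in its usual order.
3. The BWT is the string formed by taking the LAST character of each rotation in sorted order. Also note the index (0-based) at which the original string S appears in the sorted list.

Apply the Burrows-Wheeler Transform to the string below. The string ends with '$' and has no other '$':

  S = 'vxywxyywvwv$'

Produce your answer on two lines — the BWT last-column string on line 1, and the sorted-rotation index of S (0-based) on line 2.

Answer: vww$vyyvwyxx
3

Derivation:
All 12 rotations (rotation i = S[i:]+S[:i]):
  rot[0] = vxywxyywvwv$
  rot[1] = xywxyywvwv$v
  rot[2] = ywxyywvwv$vx
  rot[3] = wxyywvwv$vxy
  rot[4] = xyywvwv$vxyw
  rot[5] = yywvwv$vxywx
  rot[6] = ywvwv$vxywxy
  rot[7] = wvwv$vxywxyy
  rot[8] = vwv$vxywxyyw
  rot[9] = wv$vxywxyywv
  rot[10] = v$vxywxyywvw
  rot[11] = $vxywxyywvwv
Sorted (with $ < everything):
  sorted[0] = $vxywxyywvwv  (last char: 'v')
  sorted[1] = v$vxywxyywvw  (last char: 'w')
  sorted[2] = vwv$vxywxyyw  (last char: 'w')
  sorted[3] = vxywxyywvwv$  (last char: '$')
  sorted[4] = wv$vxywxyywv  (last char: 'v')
  sorted[5] = wvwv$vxywxyy  (last char: 'y')
  sorted[6] = wxyywvwv$vxy  (last char: 'y')
  sorted[7] = xywxyywvwv$v  (last char: 'v')
  sorted[8] = xyywvwv$vxyw  (last char: 'w')
  sorted[9] = ywvwv$vxywxy  (last char: 'y')
  sorted[10] = ywxyywvwv$vx  (last char: 'x')
  sorted[11] = yywvwv$vxywx  (last char: 'x')
Last column: vww$vyyvwyxx
Original string S is at sorted index 3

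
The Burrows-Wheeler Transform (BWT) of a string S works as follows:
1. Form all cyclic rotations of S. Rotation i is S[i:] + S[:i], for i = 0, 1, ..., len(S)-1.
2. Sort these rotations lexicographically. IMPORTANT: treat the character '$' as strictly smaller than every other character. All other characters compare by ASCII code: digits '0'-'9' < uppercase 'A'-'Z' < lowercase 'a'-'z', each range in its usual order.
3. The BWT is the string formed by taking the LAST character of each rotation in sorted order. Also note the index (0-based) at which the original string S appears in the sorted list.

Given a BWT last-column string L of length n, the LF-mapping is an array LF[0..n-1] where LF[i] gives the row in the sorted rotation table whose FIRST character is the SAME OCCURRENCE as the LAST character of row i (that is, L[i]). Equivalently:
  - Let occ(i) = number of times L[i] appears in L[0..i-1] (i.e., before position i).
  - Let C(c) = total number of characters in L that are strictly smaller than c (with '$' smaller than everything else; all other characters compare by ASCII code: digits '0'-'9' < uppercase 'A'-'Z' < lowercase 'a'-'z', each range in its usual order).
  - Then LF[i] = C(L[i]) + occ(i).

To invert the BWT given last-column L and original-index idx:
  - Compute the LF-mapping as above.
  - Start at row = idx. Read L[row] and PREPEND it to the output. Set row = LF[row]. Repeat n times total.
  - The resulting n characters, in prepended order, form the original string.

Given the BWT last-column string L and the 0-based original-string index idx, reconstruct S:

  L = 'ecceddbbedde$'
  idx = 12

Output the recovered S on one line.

LF mapping: 9 3 4 10 5 6 1 2 11 7 8 12 0
Walk LF starting at row 12, prepending L[row]:
  step 1: row=12, L[12]='$', prepend. Next row=LF[12]=0
  step 2: row=0, L[0]='e', prepend. Next row=LF[0]=9
  step 3: row=9, L[9]='d', prepend. Next row=LF[9]=7
  step 4: row=7, L[7]='b', prepend. Next row=LF[7]=2
  step 5: row=2, L[2]='c', prepend. Next row=LF[2]=4
  step 6: row=4, L[4]='d', prepend. Next row=LF[4]=5
  step 7: row=5, L[5]='d', prepend. Next row=LF[5]=6
  step 8: row=6, L[6]='b', prepend. Next row=LF[6]=1
  step 9: row=1, L[1]='c', prepend. Next row=LF[1]=3
  step 10: row=3, L[3]='e', prepend. Next row=LF[3]=10
  step 11: row=10, L[10]='d', prepend. Next row=LF[10]=8
  step 12: row=8, L[8]='e', prepend. Next row=LF[8]=11
  step 13: row=11, L[11]='e', prepend. Next row=LF[11]=12
Reversed output: eedecbddcbde$

Answer: eedecbddcbde$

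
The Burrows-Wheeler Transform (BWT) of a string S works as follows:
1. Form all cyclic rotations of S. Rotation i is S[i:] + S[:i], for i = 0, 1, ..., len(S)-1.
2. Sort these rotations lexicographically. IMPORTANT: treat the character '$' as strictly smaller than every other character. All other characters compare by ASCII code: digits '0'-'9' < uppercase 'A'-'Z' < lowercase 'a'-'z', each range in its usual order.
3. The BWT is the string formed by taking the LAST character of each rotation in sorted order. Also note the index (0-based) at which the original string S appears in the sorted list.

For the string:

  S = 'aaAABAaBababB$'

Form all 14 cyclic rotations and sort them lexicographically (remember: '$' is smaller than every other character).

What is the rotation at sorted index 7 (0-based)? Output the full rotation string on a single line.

All 14 rotations (rotation i = S[i:]+S[:i]):
  rot[0] = aaAABAaBababB$
  rot[1] = aAABAaBababB$a
  rot[2] = AABAaBababB$aa
  rot[3] = ABAaBababB$aaA
  rot[4] = BAaBababB$aaAA
  rot[5] = AaBababB$aaAAB
  rot[6] = aBababB$aaAABA
  rot[7] = BababB$aaAABAa
  rot[8] = ababB$aaAABAaB
  rot[9] = babB$aaAABAaBa
  rot[10] = abB$aaAABAaBab
  rot[11] = bB$aaAABAaBaba
  rot[12] = B$aaAABAaBabab
  rot[13] = $aaAABAaBababB
Sorted (with $ < everything):
  sorted[0] = $aaAABAaBababB
  sorted[1] = AABAaBababB$aa
  sorted[2] = ABAaBababB$aaA
  sorted[3] = AaBababB$aaAAB
  sorted[4] = B$aaAABAaBabab
  sorted[5] = BAaBababB$aaAA
  sorted[6] = BababB$aaAABAa
  sorted[7] = aAABAaBababB$a
  sorted[8] = aBababB$aaAABA
  sorted[9] = aaAABAaBababB$
  sorted[10] = abB$aaAABAaBab
  sorted[11] = ababB$aaAABAaB
  sorted[12] = bB$aaAABAaBaba
  sorted[13] = babB$aaAABAaBa
sorted[7] = aAABAaBababB$a

Answer: aAABAaBababB$a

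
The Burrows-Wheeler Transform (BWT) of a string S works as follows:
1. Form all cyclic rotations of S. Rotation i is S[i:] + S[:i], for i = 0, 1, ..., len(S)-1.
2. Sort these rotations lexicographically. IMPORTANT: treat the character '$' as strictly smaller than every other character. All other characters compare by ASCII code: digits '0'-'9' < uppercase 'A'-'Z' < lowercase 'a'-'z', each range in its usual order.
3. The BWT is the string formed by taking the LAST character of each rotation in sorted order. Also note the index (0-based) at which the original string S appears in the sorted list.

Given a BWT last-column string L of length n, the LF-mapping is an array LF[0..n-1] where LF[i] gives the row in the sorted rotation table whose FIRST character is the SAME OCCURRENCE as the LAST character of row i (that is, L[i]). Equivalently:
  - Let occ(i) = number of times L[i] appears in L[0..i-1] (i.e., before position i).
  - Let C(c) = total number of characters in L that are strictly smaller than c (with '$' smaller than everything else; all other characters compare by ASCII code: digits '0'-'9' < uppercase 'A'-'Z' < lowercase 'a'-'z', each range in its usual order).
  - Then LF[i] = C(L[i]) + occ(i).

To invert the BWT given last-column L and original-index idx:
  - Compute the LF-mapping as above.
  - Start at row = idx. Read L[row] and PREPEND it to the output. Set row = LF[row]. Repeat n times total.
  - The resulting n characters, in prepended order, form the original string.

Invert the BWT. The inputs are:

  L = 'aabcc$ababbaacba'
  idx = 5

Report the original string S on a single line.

Answer: abbbaccaabcabaa$

Derivation:
LF mapping: 1 2 8 13 14 0 3 9 4 10 11 5 6 15 12 7
Walk LF starting at row 5, prepending L[row]:
  step 1: row=5, L[5]='$', prepend. Next row=LF[5]=0
  step 2: row=0, L[0]='a', prepend. Next row=LF[0]=1
  step 3: row=1, L[1]='a', prepend. Next row=LF[1]=2
  step 4: row=2, L[2]='b', prepend. Next row=LF[2]=8
  step 5: row=8, L[8]='a', prepend. Next row=LF[8]=4
  step 6: row=4, L[4]='c', prepend. Next row=LF[4]=14
  step 7: row=14, L[14]='b', prepend. Next row=LF[14]=12
  step 8: row=12, L[12]='a', prepend. Next row=LF[12]=6
  step 9: row=6, L[6]='a', prepend. Next row=LF[6]=3
  step 10: row=3, L[3]='c', prepend. Next row=LF[3]=13
  step 11: row=13, L[13]='c', prepend. Next row=LF[13]=15
  step 12: row=15, L[15]='a', prepend. Next row=LF[15]=7
  step 13: row=7, L[7]='b', prepend. Next row=LF[7]=9
  step 14: row=9, L[9]='b', prepend. Next row=LF[9]=10
  step 15: row=10, L[10]='b', prepend. Next row=LF[10]=11
  step 16: row=11, L[11]='a', prepend. Next row=LF[11]=5
Reversed output: abbbaccaabcabaa$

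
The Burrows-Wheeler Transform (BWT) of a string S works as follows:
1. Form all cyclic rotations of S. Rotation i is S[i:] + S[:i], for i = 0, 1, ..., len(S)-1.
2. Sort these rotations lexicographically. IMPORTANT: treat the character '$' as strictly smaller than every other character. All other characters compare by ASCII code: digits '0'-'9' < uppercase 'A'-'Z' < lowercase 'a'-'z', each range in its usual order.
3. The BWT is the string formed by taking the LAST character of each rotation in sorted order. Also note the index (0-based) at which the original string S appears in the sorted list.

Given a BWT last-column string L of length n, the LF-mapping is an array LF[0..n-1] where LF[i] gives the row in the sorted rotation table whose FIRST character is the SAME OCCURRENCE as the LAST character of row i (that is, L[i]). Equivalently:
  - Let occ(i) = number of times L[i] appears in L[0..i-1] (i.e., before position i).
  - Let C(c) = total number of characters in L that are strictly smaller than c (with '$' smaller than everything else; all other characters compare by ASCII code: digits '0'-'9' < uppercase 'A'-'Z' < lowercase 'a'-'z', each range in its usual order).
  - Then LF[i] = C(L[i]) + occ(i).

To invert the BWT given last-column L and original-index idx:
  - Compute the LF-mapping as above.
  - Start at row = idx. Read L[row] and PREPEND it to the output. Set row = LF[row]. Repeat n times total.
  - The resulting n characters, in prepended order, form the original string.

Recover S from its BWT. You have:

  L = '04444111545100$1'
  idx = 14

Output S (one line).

Answer: 515404111140440$

Derivation:
LF mapping: 1 9 10 11 12 4 5 6 14 13 15 7 2 3 0 8
Walk LF starting at row 14, prepending L[row]:
  step 1: row=14, L[14]='$', prepend. Next row=LF[14]=0
  step 2: row=0, L[0]='0', prepend. Next row=LF[0]=1
  step 3: row=1, L[1]='4', prepend. Next row=LF[1]=9
  step 4: row=9, L[9]='4', prepend. Next row=LF[9]=13
  step 5: row=13, L[13]='0', prepend. Next row=LF[13]=3
  step 6: row=3, L[3]='4', prepend. Next row=LF[3]=11
  step 7: row=11, L[11]='1', prepend. Next row=LF[11]=7
  step 8: row=7, L[7]='1', prepend. Next row=LF[7]=6
  step 9: row=6, L[6]='1', prepend. Next row=LF[6]=5
  step 10: row=5, L[5]='1', prepend. Next row=LF[5]=4
  step 11: row=4, L[4]='4', prepend. Next row=LF[4]=12
  step 12: row=12, L[12]='0', prepend. Next row=LF[12]=2
  step 13: row=2, L[2]='4', prepend. Next row=LF[2]=10
  step 14: row=10, L[10]='5', prepend. Next row=LF[10]=15
  step 15: row=15, L[15]='1', prepend. Next row=LF[15]=8
  step 16: row=8, L[8]='5', prepend. Next row=LF[8]=14
Reversed output: 515404111140440$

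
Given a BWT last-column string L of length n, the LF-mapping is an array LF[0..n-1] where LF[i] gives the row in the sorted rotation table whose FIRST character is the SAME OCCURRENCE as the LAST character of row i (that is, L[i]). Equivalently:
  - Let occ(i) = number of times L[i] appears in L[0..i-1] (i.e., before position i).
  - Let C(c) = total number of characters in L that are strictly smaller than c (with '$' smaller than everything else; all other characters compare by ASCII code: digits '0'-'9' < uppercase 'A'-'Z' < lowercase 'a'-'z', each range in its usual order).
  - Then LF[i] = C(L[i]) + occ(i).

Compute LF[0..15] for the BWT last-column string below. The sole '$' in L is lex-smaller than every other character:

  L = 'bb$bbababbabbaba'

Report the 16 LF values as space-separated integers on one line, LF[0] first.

Char counts: '$':1, 'a':5, 'b':10
C (first-col start): C('$')=0, C('a')=1, C('b')=6
L[0]='b': occ=0, LF[0]=C('b')+0=6+0=6
L[1]='b': occ=1, LF[1]=C('b')+1=6+1=7
L[2]='$': occ=0, LF[2]=C('$')+0=0+0=0
L[3]='b': occ=2, LF[3]=C('b')+2=6+2=8
L[4]='b': occ=3, LF[4]=C('b')+3=6+3=9
L[5]='a': occ=0, LF[5]=C('a')+0=1+0=1
L[6]='b': occ=4, LF[6]=C('b')+4=6+4=10
L[7]='a': occ=1, LF[7]=C('a')+1=1+1=2
L[8]='b': occ=5, LF[8]=C('b')+5=6+5=11
L[9]='b': occ=6, LF[9]=C('b')+6=6+6=12
L[10]='a': occ=2, LF[10]=C('a')+2=1+2=3
L[11]='b': occ=7, LF[11]=C('b')+7=6+7=13
L[12]='b': occ=8, LF[12]=C('b')+8=6+8=14
L[13]='a': occ=3, LF[13]=C('a')+3=1+3=4
L[14]='b': occ=9, LF[14]=C('b')+9=6+9=15
L[15]='a': occ=4, LF[15]=C('a')+4=1+4=5

Answer: 6 7 0 8 9 1 10 2 11 12 3 13 14 4 15 5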